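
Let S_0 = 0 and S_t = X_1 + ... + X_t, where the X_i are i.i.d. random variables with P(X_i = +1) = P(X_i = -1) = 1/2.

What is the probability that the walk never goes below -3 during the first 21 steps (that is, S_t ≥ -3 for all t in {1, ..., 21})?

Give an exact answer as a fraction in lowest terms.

Let f(t,s) = #length-t paths at position s with S_1..S_t all ≥ -3.
f(t,s) = f(t-1,s-1) + f(t-1,s+1) for s ≥ -3; f(t,s) = 0 for s < -3.
t=0: f(0,0)=1
t=1: f(1,-1)=1 f(1,1)=1
t=2: f(2,-2)=1 f(2,0)=2 f(2,2)=1
t=3: f(3,-3)=1 f(3,-1)=3 f(3,1)=3 f(3,3)=1
t=4: f(4,-2)=4 f(4,0)=6 f(4,2)=4 f(4,4)=1
t=5: f(5,-3)=4 f(5,-1)=10 f(5,1)=10 f(5,3)=5 f(5,5)=1
t=6: f(6,-2)=14 f(6,0)=20 f(6,2)=15 f(6,4)=6 f(6,6)=1
t=7: f(7,-3)=14 f(7,-1)=34 f(7,1)=35 f(7,3)=21 f(7,5)=7 f(7,7)=1
t=8: f(8,-2)=48 f(8,0)=69 f(8,2)=56 f(8,4)=28 f(8,6)=8 f(8,8)=1
t=9: f(9,-3)=48 f(9,-1)=117 f(9,1)=125 f(9,3)=84 f(9,5)=36 f(9,7)=9 f(9,9)=1
t=10: f(10,-2)=165 f(10,0)=242 f(10,2)=209 f(10,4)=120 f(10,6)=45 f(10,8)=10 f(10,10)=1
t=11: f(11,-3)=165 f(11,-1)=407 f(11,1)=451 f(11,3)=329 f(11,5)=165 f(11,7)=55 f(11,9)=11 f(11,11)=1
t=12: f(12,-2)=572 f(12,0)=858 f(12,2)=780 f(12,4)=494 f(12,6)=220 f(12,8)=66 f(12,10)=12 f(12,12)=1
t=13: f(13,-3)=572 f(13,-1)=1430 f(13,1)=1638 f(13,3)=1274 f(13,5)=714 f(13,7)=286 f(13,9)=78 f(13,11)=13 f(13,13)=1
t=14: f(14,-2)=2002 f(14,0)=3068 f(14,2)=2912 f(14,4)=1988 f(14,6)=1000 f(14,8)=364 f(14,10)=91 f(14,12)=14 f(14,14)=1
t=15: f(15,-3)=2002 f(15,-1)=5070 f(15,1)=5980 f(15,3)=4900 f(15,5)=2988 f(15,7)=1364 f(15,9)=455 f(15,11)=105 f(15,13)=15 f(15,15)=1
t=16: f(16,-2)=7072 f(16,0)=11050 f(16,2)=10880 f(16,4)=7888 f(16,6)=4352 f(16,8)=1819 f(16,10)=560 f(16,12)=120 f(16,14)=16 f(16,16)=1
t=17: f(17,-3)=7072 f(17,-1)=18122 f(17,1)=21930 f(17,3)=18768 f(17,5)=12240 f(17,7)=6171 f(17,9)=2379 f(17,11)=680 f(17,13)=136 f(17,15)=17 f(17,17)=1
t=18: f(18,-2)=25194 f(18,0)=40052 f(18,2)=40698 f(18,4)=31008 f(18,6)=18411 f(18,8)=8550 f(18,10)=3059 f(18,12)=816 f(18,14)=153 f(18,16)=18 f(18,18)=1
t=19: f(19,-3)=25194 f(19,-1)=65246 f(19,1)=80750 f(19,3)=71706 f(19,5)=49419 f(19,7)=26961 f(19,9)=11609 f(19,11)=3875 f(19,13)=969 f(19,15)=171 f(19,17)=19 f(19,19)=1
t=20: f(20,-2)=90440 f(20,0)=145996 f(20,2)=152456 f(20,4)=121125 f(20,6)=76380 f(20,8)=38570 f(20,10)=15484 f(20,12)=4844 f(20,14)=1140 f(20,16)=190 f(20,18)=20 f(20,20)=1
t=21: f(21,-3)=90440 f(21,-1)=236436 f(21,1)=298452 f(21,3)=273581 f(21,5)=197505 f(21,7)=114950 f(21,9)=54054 f(21,11)=20328 f(21,13)=5984 f(21,15)=1330 f(21,17)=210 f(21,19)=21 f(21,21)=1
Σ_s f(21,s) = 1293292
P = 1293292/2097152 = 323323/524288

Answer: 323323/524288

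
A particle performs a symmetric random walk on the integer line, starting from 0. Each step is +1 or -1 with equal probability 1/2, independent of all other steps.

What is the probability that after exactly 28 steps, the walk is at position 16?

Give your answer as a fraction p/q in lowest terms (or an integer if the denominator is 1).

Answer: 94185/67108864

Derivation:
To reach position 16 after 28 steps: need 22 steps of +1 and 6 of -1.
Favorable paths: C(28,22) = 376740
Total paths: 2^28 = 268435456
P = 376740/268435456 = 94185/67108864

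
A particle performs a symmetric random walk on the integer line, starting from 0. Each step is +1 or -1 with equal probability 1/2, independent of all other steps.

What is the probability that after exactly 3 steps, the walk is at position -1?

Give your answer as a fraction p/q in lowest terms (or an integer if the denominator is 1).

Answer: 3/8

Derivation:
To reach position -1 after 3 steps: need 1 step of +1 and 2 of -1.
Favorable paths: C(3,1) = 3
Total paths: 2^3 = 8
P = 3/8 = 3/8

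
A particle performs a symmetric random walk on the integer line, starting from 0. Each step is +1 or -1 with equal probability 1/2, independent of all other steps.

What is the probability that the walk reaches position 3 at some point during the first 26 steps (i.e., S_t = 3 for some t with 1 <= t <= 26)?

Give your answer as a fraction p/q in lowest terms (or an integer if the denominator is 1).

Count via complement. Let g(t,s) = #length-t paths at position s with S_1..S_t all ≠ 3.
g(t,s) = g(t-1,s-1) + g(t-1,s+1) for s ≠ 3; g(t,3) = 0.
t=0: g(0,0)=1
t=1: g(1,-1)=1 g(1,1)=1
t=2: g(2,-2)=1 g(2,0)=2 g(2,2)=1
t=3: g(3,-3)=1 g(3,-1)=3 g(3,1)=3
t=4: g(4,-4)=1 g(4,-2)=4 g(4,0)=6 g(4,2)=3
t=5: g(5,-5)=1 g(5,-3)=5 g(5,-1)=10 g(5,1)=9
t=6: g(6,-6)=1 g(6,-4)=6 g(6,-2)=15 g(6,0)=19 g(6,2)=9
t=7: g(7,-7)=1 g(7,-5)=7 g(7,-3)=21 g(7,-1)=34 g(7,1)=28
t=8: g(8,-8)=1 g(8,-6)=8 g(8,-4)=28 g(8,-2)=55 g(8,0)=62 g(8,2)=28
t=9: g(9,-9)=1 g(9,-7)=9 g(9,-5)=36 g(9,-3)=83 g(9,-1)=117 g(9,1)=90
t=10: g(10,-10)=1 g(10,-8)=10 g(10,-6)=45 g(10,-4)=119 g(10,-2)=200 g(10,0)=207 g(10,2)=90
t=11: g(11,-11)=1 g(11,-9)=11 g(11,-7)=55 g(11,-5)=164 g(11,-3)=319 g(11,-1)=407 g(11,1)=297
t=12: g(12,-12)=1 g(12,-10)=12 g(12,-8)=66 g(12,-6)=219 g(12,-4)=483 g(12,-2)=726 g(12,0)=704 g(12,2)=297
t=13: g(13,-13)=1 g(13,-11)=13 g(13,-9)=78 g(13,-7)=285 g(13,-5)=702 g(13,-3)=1209 g(13,-1)=1430 g(13,1)=1001
t=14: g(14,-14)=1 g(14,-12)=14 g(14,-10)=91 g(14,-8)=363 g(14,-6)=987 g(14,-4)=1911 g(14,-2)=2639 g(14,0)=2431 g(14,2)=1001
t=15: g(15,-15)=1 g(15,-13)=15 g(15,-11)=105 g(15,-9)=454 g(15,-7)=1350 g(15,-5)=2898 g(15,-3)=4550 g(15,-1)=5070 g(15,1)=3432
t=16: g(16,-16)=1 g(16,-14)=16 g(16,-12)=120 g(16,-10)=559 g(16,-8)=1804 g(16,-6)=4248 g(16,-4)=7448 g(16,-2)=9620 g(16,0)=8502 g(16,2)=3432
t=17: g(17,-17)=1 g(17,-15)=17 g(17,-13)=136 g(17,-11)=679 g(17,-9)=2363 g(17,-7)=6052 g(17,-5)=11696 g(17,-3)=17068 g(17,-1)=18122 g(17,1)=11934
t=18: g(18,-18)=1 g(18,-16)=18 g(18,-14)=153 g(18,-12)=815 g(18,-10)=3042 g(18,-8)=8415 g(18,-6)=17748 g(18,-4)=28764 g(18,-2)=35190 g(18,0)=30056 g(18,2)=11934
t=19: g(19,-19)=1 g(19,-17)=19 g(19,-15)=171 g(19,-13)=968 g(19,-11)=3857 g(19,-9)=11457 g(19,-7)=26163 g(19,-5)=46512 g(19,-3)=63954 g(19,-1)=65246 g(19,1)=41990
t=20: g(20,-20)=1 g(20,-18)=20 g(20,-16)=190 g(20,-14)=1139 g(20,-12)=4825 g(20,-10)=15314 g(20,-8)=37620 g(20,-6)=72675 g(20,-4)=110466 g(20,-2)=129200 g(20,0)=107236 g(20,2)=41990
t=21: g(21,-21)=1 g(21,-19)=21 g(21,-17)=210 g(21,-15)=1329 g(21,-13)=5964 g(21,-11)=20139 g(21,-9)=52934 g(21,-7)=110295 g(21,-5)=183141 g(21,-3)=239666 g(21,-1)=236436 g(21,1)=149226
t=22: g(22,-22)=1 g(22,-20)=22 g(22,-18)=231 g(22,-16)=1539 g(22,-14)=7293 g(22,-12)=26103 g(22,-10)=73073 g(22,-8)=163229 g(22,-6)=293436 g(22,-4)=422807 g(22,-2)=476102 g(22,0)=385662 g(22,2)=149226
t=23: g(23,-23)=1 g(23,-21)=23 g(23,-19)=253 g(23,-17)=1770 g(23,-15)=8832 g(23,-13)=33396 g(23,-11)=99176 g(23,-9)=236302 g(23,-7)=456665 g(23,-5)=716243 g(23,-3)=898909 g(23,-1)=861764 g(23,1)=534888
t=24: g(24,-24)=1 g(24,-22)=24 g(24,-20)=276 g(24,-18)=2023 g(24,-16)=10602 g(24,-14)=42228 g(24,-12)=132572 g(24,-10)=335478 g(24,-8)=692967 g(24,-6)=1172908 g(24,-4)=1615152 g(24,-2)=1760673 g(24,0)=1396652 g(24,2)=534888
t=25: g(25,-25)=1 g(25,-23)=25 g(25,-21)=300 g(25,-19)=2299 g(25,-17)=12625 g(25,-15)=52830 g(25,-13)=174800 g(25,-11)=468050 g(25,-9)=1028445 g(25,-7)=1865875 g(25,-5)=2788060 g(25,-3)=3375825 g(25,-1)=3157325 g(25,1)=1931540
t=26: g(26,-26)=1 g(26,-24)=26 g(26,-22)=325 g(26,-20)=2599 g(26,-18)=14924 g(26,-16)=65455 g(26,-14)=227630 g(26,-12)=642850 g(26,-10)=1496495 g(26,-8)=2894320 g(26,-6)=4653935 g(26,-4)=6163885 g(26,-2)=6533150 g(26,0)=5088865 g(26,2)=1931540
Paths never hitting 3: Σ_s g(26,s) = 29716000
Paths hitting 3: 2^26 - 29716000 = 37392864
P = 37392864/67108864 = 1168527/2097152

Answer: 1168527/2097152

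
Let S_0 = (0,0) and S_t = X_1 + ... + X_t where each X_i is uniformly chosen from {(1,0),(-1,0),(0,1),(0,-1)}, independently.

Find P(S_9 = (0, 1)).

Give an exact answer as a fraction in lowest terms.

Let h be the number of horizontal steps (so 9-h are vertical). To end at (0,1) need (h+0)/2 right-steps and ((9-h)+1)/2 up-steps.
Sum over h with 0 ≤ h ≤ 8, h ≡ 0 (mod 2), 9-h ≡ 1 (mod 2):
h=0: C(9,0)·C(0,0)·C(9,5) = 1·1·126 = 126
h=2: C(9,2)·C(2,1)·C(7,4) = 36·2·35 = 2520
h=4: C(9,4)·C(4,2)·C(5,3) = 126·6·10 = 7560
h=6: C(9,6)·C(6,3)·C(3,2) = 84·20·3 = 5040
h=8: C(9,8)·C(8,4)·C(1,1) = 9·70·1 = 630
Total favorable: 15876
Total paths: 4^9 = 262144
P = 15876/262144 = 3969/65536

Answer: 3969/65536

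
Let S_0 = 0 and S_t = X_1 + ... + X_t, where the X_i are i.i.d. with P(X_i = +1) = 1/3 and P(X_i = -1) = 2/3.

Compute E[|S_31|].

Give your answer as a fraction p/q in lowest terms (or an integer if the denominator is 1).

Answer: 26575479166531/2541865828329

Derivation:
S_31 takes values m ≡ 1 (mod 2) with |m| ≤ 31; P(S_31=m) = C(31,(31+m)/2) · (1/3)^((31+m)/2) · (2/3)^((31-m)/2).
Distribution: P(S=-31)=2147483648/617673396283947, P(S=-29)=33285996544/617673396283947, P(S=-27)=83214991360/205891132094649, P(S=-25)=1206617374720/617673396283947, P(S=-23)=4223160811520/617673396283947, P(S=-21)=422316081152/22876792454961, P(S=-19)=2745054527488/68630377364883, P(S=-17)=4901883084800/68630377364883, P(S=-15)=2450941542400/22876792454961, P(S=-13)=28185827737600/205891132094649, P(S=-11)=31004410511360/205891132094649, P(S=-9)=9865039708160/68630377364883, P(S=-7)=24662599270400/205891132094649, P(S=-5)=18022668697600/205891132094649, P(S=-3)=1287333478400/22876792454961, P(S=-1)=2188466913280/68630377364883, P(S=1)=1094233456640/68630377364883, P(S=3)=160916684800/22876792454961, P(S=5)=563208396800/205891132094649, P(S=7)=192676556800/205891132094649, P(S=9)=19267655680/68630377364883, P(S=11)=15138872320/205891132094649, P(S=13)=3440652800/205891132094649, P(S=15)=74796800/22876792454961, P(S=17)=37398400/68630377364883, P(S=19)=5235776/68630377364883, P(S=21)=201376/22876792454961, P(S=23)=503440/617673396283947, P(S=25)=35960/617673396283947, P(S=27)=620/205891132094649, P(S=29)=62/617673396283947, P(S=31)=1/617673396283947
E[|S_31|] = Σ_m |m|·P(S_31=m) = 26575479166531/2541865828329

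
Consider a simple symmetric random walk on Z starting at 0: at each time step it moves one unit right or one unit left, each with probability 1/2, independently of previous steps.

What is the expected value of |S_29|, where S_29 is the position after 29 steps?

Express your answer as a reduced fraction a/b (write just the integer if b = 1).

S_29 takes values m ≡ 1 (mod 2) with |m| ≤ 29; P(S_29=m) = C(29,(29+m)/2)/2^29.
Total paths: 2^29 = 536870912
Distribution: P(S=-29)=1/536870912, P(S=-27)=29/536870912, P(S=-25)=406/536870912, P(S=-23)=3654/536870912, P(S=-21)=23751/536870912, P(S=-19)=118755/536870912, P(S=-17)=475020/536870912, P(S=-15)=1560780/536870912, P(S=-13)=4292145/536870912, P(S=-11)=10015005/536870912, P(S=-9)=20030010/536870912, P(S=-7)=34597290/536870912, P(S=-5)=51895935/536870912, P(S=-3)=67863915/536870912, P(S=-1)=77558760/536870912, P(S=1)=77558760/536870912, P(S=3)=67863915/536870912, P(S=5)=51895935/536870912, P(S=7)=34597290/536870912, P(S=9)=20030010/536870912, P(S=11)=10015005/536870912, P(S=13)=4292145/536870912, P(S=15)=1560780/536870912, P(S=17)=475020/536870912, P(S=19)=118755/536870912, P(S=21)=23751/536870912, P(S=23)=3654/536870912, P(S=25)=406/536870912, P(S=27)=29/536870912, P(S=29)=1/536870912
E[|S_29|] = Σ_m |m|·P(S_29=m) = 2326762800/536870912 = 145422675/33554432

Answer: 145422675/33554432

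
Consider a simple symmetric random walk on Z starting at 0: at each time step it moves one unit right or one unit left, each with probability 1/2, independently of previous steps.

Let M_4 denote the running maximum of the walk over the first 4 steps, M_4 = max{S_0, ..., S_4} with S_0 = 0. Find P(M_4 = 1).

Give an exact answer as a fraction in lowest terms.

Let M_4 = max(S_0,...,S_4). Use the reflection principle: for j ≥ 1, #{paths with M_4 ≥ j} = #{S_4 ≥ j} + #{S_4 ≥ j+1}.
By reflection, #{M_4 ≥ 1} = #{S_4 ≥ 1} + #{S_4 ≥ 2} = 5 + 5 = 10.
#{M_4 ≥ 2} = #{S_4 ≥ 2} + #{S_4 ≥ 3} = 5 + 1 = 6.
#{M_4 = 1} = 10 - 6 = 4.
P(M_4 = 1) = 4/16 = 1/4

Answer: 1/4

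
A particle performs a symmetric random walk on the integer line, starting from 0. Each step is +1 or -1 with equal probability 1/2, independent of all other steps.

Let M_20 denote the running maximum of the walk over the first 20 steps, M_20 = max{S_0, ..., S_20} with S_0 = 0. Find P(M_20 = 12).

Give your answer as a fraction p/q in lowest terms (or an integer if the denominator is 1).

Let M_20 = max(S_0,...,S_20). Use the reflection principle: for j ≥ 1, #{paths with M_20 ≥ j} = #{S_20 ≥ j} + #{S_20 ≥ j+1}.
By reflection, #{M_20 ≥ 12} = #{S_20 ≥ 12} + #{S_20 ≥ 13} = 6196 + 1351 = 7547.
#{M_20 ≥ 13} = #{S_20 ≥ 13} + #{S_20 ≥ 14} = 1351 + 1351 = 2702.
#{M_20 = 12} = 7547 - 2702 = 4845.
P(M_20 = 12) = 4845/1048576 = 4845/1048576

Answer: 4845/1048576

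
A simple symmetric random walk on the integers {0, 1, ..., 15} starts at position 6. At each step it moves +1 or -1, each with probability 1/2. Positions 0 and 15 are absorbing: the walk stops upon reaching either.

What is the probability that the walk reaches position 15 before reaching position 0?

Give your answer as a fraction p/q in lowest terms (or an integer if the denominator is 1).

Answer: 2/5

Derivation:
Symmetric walk (p = 1/2): the harmonic-function argument gives P(hit 15 before 0 | start at 6) = a/N.
P = 6/15 = 2/5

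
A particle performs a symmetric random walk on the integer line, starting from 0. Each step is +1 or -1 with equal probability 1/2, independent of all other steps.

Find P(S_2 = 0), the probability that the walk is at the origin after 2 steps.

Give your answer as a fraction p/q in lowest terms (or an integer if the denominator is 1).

Answer: 1/2

Derivation:
To return to 0 after 2 steps: need exactly 1 step of +1 and 1 of -1.
Favorable paths: C(2,1) = 2
Total paths: 2^2 = 4
P = 2/4 = 1/2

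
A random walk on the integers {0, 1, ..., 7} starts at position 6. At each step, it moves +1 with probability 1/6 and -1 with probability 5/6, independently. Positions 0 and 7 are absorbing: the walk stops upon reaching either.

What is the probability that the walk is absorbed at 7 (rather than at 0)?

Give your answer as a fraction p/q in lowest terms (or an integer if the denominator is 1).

Biased walk: p = 1/6, q = 5/6, r = q/p = 5
Gambler's ruin: P(hit 7 before 0 | start at 6) = (1 - r^a)/(1 - r^N)
r^6 = 15625; r^7 = 78125
P = (1 - 15625) / (1 - 78125) = -15624 / -78124 = 3906/19531

Answer: 3906/19531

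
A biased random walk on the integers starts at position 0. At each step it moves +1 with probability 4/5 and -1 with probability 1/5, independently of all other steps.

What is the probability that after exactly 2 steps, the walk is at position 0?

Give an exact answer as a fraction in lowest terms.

Answer: 8/25

Derivation:
To be at 0 after 2 steps: need exactly 1 step of +1 and 1 of -1.
Number of such sequences: C(2,1) = 2
Each has probability (4/5)^1 · (1/5)^1 = 4/25
P = 2 · 4/25 = 8/25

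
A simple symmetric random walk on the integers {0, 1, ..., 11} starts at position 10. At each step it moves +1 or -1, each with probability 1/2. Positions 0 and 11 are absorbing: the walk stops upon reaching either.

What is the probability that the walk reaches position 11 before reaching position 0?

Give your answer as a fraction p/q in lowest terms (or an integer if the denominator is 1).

Answer: 10/11

Derivation:
Symmetric walk (p = 1/2): the harmonic-function argument gives P(hit 11 before 0 | start at 10) = a/N.
P = 10/11 = 10/11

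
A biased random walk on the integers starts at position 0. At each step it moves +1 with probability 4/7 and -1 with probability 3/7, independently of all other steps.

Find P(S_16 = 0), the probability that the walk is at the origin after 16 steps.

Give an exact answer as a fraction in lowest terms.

To be at 0 after 16 steps: need exactly 8 steps of +1 and 8 of -1.
Number of such sequences: C(16,8) = 12870
Each has probability (4/7)^8 · (3/7)^8 = 429981696/33232930569601
P = 12870 · 429981696/33232930569601 = 5533864427520/33232930569601

Answer: 5533864427520/33232930569601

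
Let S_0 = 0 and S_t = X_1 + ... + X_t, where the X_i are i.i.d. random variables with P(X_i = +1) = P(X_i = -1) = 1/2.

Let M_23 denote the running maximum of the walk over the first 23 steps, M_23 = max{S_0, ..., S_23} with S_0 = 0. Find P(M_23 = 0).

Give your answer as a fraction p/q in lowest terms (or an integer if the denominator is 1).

Let M_23 = max(S_0,...,S_23). Use the reflection principle: for j ≥ 1, #{paths with M_23 ≥ j} = #{S_23 ≥ j} + #{S_23 ≥ j+1}.
P(M_23 ≥ 0) = 1 since S_0 = 0, so #{M_23 ≥ 0} = 8388608.
#{M_23 ≥ 1} = #{S_23 ≥ 1} + #{S_23 ≥ 2} = 4194304 + 2842226 = 7036530.
#{M_23 = 0} = 8388608 - 7036530 = 1352078.
P(M_23 = 0) = 1352078/8388608 = 676039/4194304

Answer: 676039/4194304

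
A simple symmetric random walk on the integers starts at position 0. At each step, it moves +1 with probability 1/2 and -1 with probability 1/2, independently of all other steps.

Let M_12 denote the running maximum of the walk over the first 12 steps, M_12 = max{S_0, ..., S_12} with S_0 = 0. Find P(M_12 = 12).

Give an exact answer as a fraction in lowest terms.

Answer: 1/4096

Derivation:
Let M_12 = max(S_0,...,S_12). Use the reflection principle: for j ≥ 1, #{paths with M_12 ≥ j} = #{S_12 ≥ j} + #{S_12 ≥ j+1}.
By reflection, #{M_12 ≥ 12} = #{S_12 ≥ 12} + #{S_12 ≥ 13} = 1 + 0 = 1.
#{M_12 ≥ 13} = #{S_12 ≥ 13} + #{S_12 ≥ 14} = 0 + 0 = 0.
#{M_12 = 12} = 1 - 0 = 1.
P(M_12 = 12) = 1/4096 = 1/4096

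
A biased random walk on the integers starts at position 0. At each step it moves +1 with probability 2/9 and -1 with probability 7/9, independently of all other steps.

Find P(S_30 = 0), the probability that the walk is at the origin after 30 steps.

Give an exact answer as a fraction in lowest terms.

Answer: 2681259686005649868062720/4710128697246244834921603689

Derivation:
To be at 0 after 30 steps: need exactly 15 steps of +1 and 15 of -1.
Number of such sequences: C(30,15) = 155117520
Each has probability (2/9)^15 · (7/9)^15 = 155568095557812224/42391158275216203514294433201
P = 155117520 · 155568095557812224/42391158275216203514294433201 = 2681259686005649868062720/4710128697246244834921603689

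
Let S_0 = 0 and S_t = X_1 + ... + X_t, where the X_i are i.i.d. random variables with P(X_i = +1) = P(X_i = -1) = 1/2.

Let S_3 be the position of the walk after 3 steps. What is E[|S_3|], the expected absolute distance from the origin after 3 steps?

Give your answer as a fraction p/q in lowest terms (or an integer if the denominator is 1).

Answer: 3/2

Derivation:
S_3 takes values m ≡ 1 (mod 2) with |m| ≤ 3; P(S_3=m) = C(3,(3+m)/2)/2^3.
Total paths: 2^3 = 8
Distribution: P(S=-3)=1/8, P(S=-1)=3/8, P(S=1)=3/8, P(S=3)=1/8
E[|S_3|] = Σ_m |m|·P(S_3=m) = 12/8 = 3/2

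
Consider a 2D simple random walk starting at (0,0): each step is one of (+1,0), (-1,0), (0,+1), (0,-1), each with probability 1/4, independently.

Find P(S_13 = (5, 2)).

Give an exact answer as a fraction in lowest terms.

Answer: 184041/33554432

Derivation:
Let h be the number of horizontal steps (so 13-h are vertical). To end at (5,2) need (h+5)/2 right-steps and ((13-h)+2)/2 up-steps.
Sum over h with 5 ≤ h ≤ 11, h ≡ 1 (mod 2), 13-h ≡ 0 (mod 2):
h=5: C(13,5)·C(5,5)·C(8,5) = 1287·1·56 = 72072
h=7: C(13,7)·C(7,6)·C(6,4) = 1716·7·15 = 180180
h=9: C(13,9)·C(9,7)·C(4,3) = 715·36·4 = 102960
h=11: C(13,11)·C(11,8)·C(2,2) = 78·165·1 = 12870
Total favorable: 368082
Total paths: 4^13 = 67108864
P = 368082/67108864 = 184041/33554432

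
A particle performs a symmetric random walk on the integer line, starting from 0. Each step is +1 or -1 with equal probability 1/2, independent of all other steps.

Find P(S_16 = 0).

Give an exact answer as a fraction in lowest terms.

Answer: 6435/32768

Derivation:
To reach position 0 after 16 steps: need 8 steps of +1 and 8 of -1.
Favorable paths: C(16,8) = 12870
Total paths: 2^16 = 65536
P = 12870/65536 = 6435/32768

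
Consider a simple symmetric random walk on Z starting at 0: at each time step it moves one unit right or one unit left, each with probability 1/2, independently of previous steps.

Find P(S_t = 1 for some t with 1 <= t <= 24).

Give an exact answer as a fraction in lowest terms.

Answer: 3518265/4194304

Derivation:
Count via complement. Let g(t,s) = #length-t paths at position s with S_1..S_t all ≠ 1.
g(t,s) = g(t-1,s-1) + g(t-1,s+1) for s ≠ 1; g(t,1) = 0.
t=0: g(0,0)=1
t=1: g(1,-1)=1
t=2: g(2,-2)=1 g(2,0)=1
t=3: g(3,-3)=1 g(3,-1)=2
t=4: g(4,-4)=1 g(4,-2)=3 g(4,0)=2
t=5: g(5,-5)=1 g(5,-3)=4 g(5,-1)=5
t=6: g(6,-6)=1 g(6,-4)=5 g(6,-2)=9 g(6,0)=5
t=7: g(7,-7)=1 g(7,-5)=6 g(7,-3)=14 g(7,-1)=14
t=8: g(8,-8)=1 g(8,-6)=7 g(8,-4)=20 g(8,-2)=28 g(8,0)=14
t=9: g(9,-9)=1 g(9,-7)=8 g(9,-5)=27 g(9,-3)=48 g(9,-1)=42
t=10: g(10,-10)=1 g(10,-8)=9 g(10,-6)=35 g(10,-4)=75 g(10,-2)=90 g(10,0)=42
t=11: g(11,-11)=1 g(11,-9)=10 g(11,-7)=44 g(11,-5)=110 g(11,-3)=165 g(11,-1)=132
t=12: g(12,-12)=1 g(12,-10)=11 g(12,-8)=54 g(12,-6)=154 g(12,-4)=275 g(12,-2)=297 g(12,0)=132
t=13: g(13,-13)=1 g(13,-11)=12 g(13,-9)=65 g(13,-7)=208 g(13,-5)=429 g(13,-3)=572 g(13,-1)=429
t=14: g(14,-14)=1 g(14,-12)=13 g(14,-10)=77 g(14,-8)=273 g(14,-6)=637 g(14,-4)=1001 g(14,-2)=1001 g(14,0)=429
t=15: g(15,-15)=1 g(15,-13)=14 g(15,-11)=90 g(15,-9)=350 g(15,-7)=910 g(15,-5)=1638 g(15,-3)=2002 g(15,-1)=1430
t=16: g(16,-16)=1 g(16,-14)=15 g(16,-12)=104 g(16,-10)=440 g(16,-8)=1260 g(16,-6)=2548 g(16,-4)=3640 g(16,-2)=3432 g(16,0)=1430
t=17: g(17,-17)=1 g(17,-15)=16 g(17,-13)=119 g(17,-11)=544 g(17,-9)=1700 g(17,-7)=3808 g(17,-5)=6188 g(17,-3)=7072 g(17,-1)=4862
t=18: g(18,-18)=1 g(18,-16)=17 g(18,-14)=135 g(18,-12)=663 g(18,-10)=2244 g(18,-8)=5508 g(18,-6)=9996 g(18,-4)=13260 g(18,-2)=11934 g(18,0)=4862
t=19: g(19,-19)=1 g(19,-17)=18 g(19,-15)=152 g(19,-13)=798 g(19,-11)=2907 g(19,-9)=7752 g(19,-7)=15504 g(19,-5)=23256 g(19,-3)=25194 g(19,-1)=16796
t=20: g(20,-20)=1 g(20,-18)=19 g(20,-16)=170 g(20,-14)=950 g(20,-12)=3705 g(20,-10)=10659 g(20,-8)=23256 g(20,-6)=38760 g(20,-4)=48450 g(20,-2)=41990 g(20,0)=16796
t=21: g(21,-21)=1 g(21,-19)=20 g(21,-17)=189 g(21,-15)=1120 g(21,-13)=4655 g(21,-11)=14364 g(21,-9)=33915 g(21,-7)=62016 g(21,-5)=87210 g(21,-3)=90440 g(21,-1)=58786
t=22: g(22,-22)=1 g(22,-20)=21 g(22,-18)=209 g(22,-16)=1309 g(22,-14)=5775 g(22,-12)=19019 g(22,-10)=48279 g(22,-8)=95931 g(22,-6)=149226 g(22,-4)=177650 g(22,-2)=149226 g(22,0)=58786
t=23: g(23,-23)=1 g(23,-21)=22 g(23,-19)=230 g(23,-17)=1518 g(23,-15)=7084 g(23,-13)=24794 g(23,-11)=67298 g(23,-9)=144210 g(23,-7)=245157 g(23,-5)=326876 g(23,-3)=326876 g(23,-1)=208012
t=24: g(24,-24)=1 g(24,-22)=23 g(24,-20)=252 g(24,-18)=1748 g(24,-16)=8602 g(24,-14)=31878 g(24,-12)=92092 g(24,-10)=211508 g(24,-8)=389367 g(24,-6)=572033 g(24,-4)=653752 g(24,-2)=534888 g(24,0)=208012
Paths never hitting 1: Σ_s g(24,s) = 2704156
Paths hitting 1: 2^24 - 2704156 = 14073060
P = 14073060/16777216 = 3518265/4194304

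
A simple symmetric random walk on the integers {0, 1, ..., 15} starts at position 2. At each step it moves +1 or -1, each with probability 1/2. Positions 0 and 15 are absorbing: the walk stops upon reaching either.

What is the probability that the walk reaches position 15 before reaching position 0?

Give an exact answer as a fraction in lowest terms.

Symmetric walk (p = 1/2): the harmonic-function argument gives P(hit 15 before 0 | start at 2) = a/N.
P = 2/15 = 2/15

Answer: 2/15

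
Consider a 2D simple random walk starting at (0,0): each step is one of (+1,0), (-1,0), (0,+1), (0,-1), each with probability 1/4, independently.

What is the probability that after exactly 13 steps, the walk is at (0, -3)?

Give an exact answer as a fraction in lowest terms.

Let h be the number of horizontal steps (so 13-h are vertical). To end at (0,-3) need (h+0)/2 right-steps and ((13-h)-3)/2 up-steps.
Sum over h with 0 ≤ h ≤ 10, h ≡ 0 (mod 2), 13-h ≡ 1 (mod 2):
h=0: C(13,0)·C(0,0)·C(13,5) = 1·1·1287 = 1287
h=2: C(13,2)·C(2,1)·C(11,4) = 78·2·330 = 51480
h=4: C(13,4)·C(4,2)·C(9,3) = 715·6·84 = 360360
h=6: C(13,6)·C(6,3)·C(7,2) = 1716·20·21 = 720720
h=8: C(13,8)·C(8,4)·C(5,1) = 1287·70·5 = 450450
h=10: C(13,10)·C(10,5)·C(3,0) = 286·252·1 = 72072
Total favorable: 1656369
Total paths: 4^13 = 67108864
P = 1656369/67108864 = 1656369/67108864

Answer: 1656369/67108864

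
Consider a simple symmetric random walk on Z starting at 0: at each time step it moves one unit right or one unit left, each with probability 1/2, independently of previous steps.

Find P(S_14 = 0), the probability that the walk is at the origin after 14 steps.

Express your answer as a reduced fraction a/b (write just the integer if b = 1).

To return to 0 after 14 steps: need exactly 7 steps of +1 and 7 of -1.
Favorable paths: C(14,7) = 3432
Total paths: 2^14 = 16384
P = 3432/16384 = 429/2048

Answer: 429/2048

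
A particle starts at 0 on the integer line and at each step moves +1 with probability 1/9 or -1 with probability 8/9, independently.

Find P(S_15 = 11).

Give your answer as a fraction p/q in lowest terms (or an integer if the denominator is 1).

Answer: 2240/68630377364883

Derivation:
To reach position 11 after 15 steps: need 13 steps of +1 and 2 steps of -1.
Number of such sequences: C(15,13) = 105
Each has probability (1/9)^13 · (8/9)^2 = 64/205891132094649
P = 105 · 64/205891132094649 = 2240/68630377364883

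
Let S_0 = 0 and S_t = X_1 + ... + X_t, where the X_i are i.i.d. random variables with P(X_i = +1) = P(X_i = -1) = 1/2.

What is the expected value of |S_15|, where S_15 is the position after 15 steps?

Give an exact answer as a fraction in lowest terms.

S_15 takes values m ≡ 1 (mod 2) with |m| ≤ 15; P(S_15=m) = C(15,(15+m)/2)/2^15.
Total paths: 2^15 = 32768
Distribution: P(S=-15)=1/32768, P(S=-13)=15/32768, P(S=-11)=105/32768, P(S=-9)=455/32768, P(S=-7)=1365/32768, P(S=-5)=3003/32768, P(S=-3)=5005/32768, P(S=-1)=6435/32768, P(S=1)=6435/32768, P(S=3)=5005/32768, P(S=5)=3003/32768, P(S=7)=1365/32768, P(S=9)=455/32768, P(S=11)=105/32768, P(S=13)=15/32768, P(S=15)=1/32768
E[|S_15|] = Σ_m |m|·P(S_15=m) = 102960/32768 = 6435/2048

Answer: 6435/2048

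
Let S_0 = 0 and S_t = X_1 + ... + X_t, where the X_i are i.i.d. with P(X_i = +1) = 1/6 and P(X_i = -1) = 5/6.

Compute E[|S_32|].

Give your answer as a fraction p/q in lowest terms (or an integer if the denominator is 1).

S_32 takes values m ≡ 0 (mod 2) with |m| ≤ 32; P(S_32=m) = C(32,(32+m)/2) · (1/6)^((32+m)/2) · (5/6)^((32-m)/2).
Distribution: P(S=-32)=23283064365386962890625/7958661109946400884391936, P(S=-30)=4656612873077392578125/248708159685825027637248, P(S=-28)=28870999813079833984375/497416319371650055274496, P(S=-26)=28870999813079833984375/248708159685825027637248, P(S=-24)=167451798915863037109375/994832638743300110548992, P(S=-22)=46886503696441650390625/248708159685825027637248, P(S=-20)=9377300739288330078125/55268479930183339474944, P(S=-18)=3482997417449951171875/27634239965091669737472, P(S=-16)=17414987087249755859375/221073919720733357899776, P(S=-14)=3482997417449951171875/82902719895275009212416, P(S=-12)=3204357624053955078125/165805439790550018424832, P(S=-10)=640871524810791015625/82902719895275009212416, P(S=-8)=897220134735107421875/331610879581100036849664, P(S=-6)=69016933441162109375/82902719895275009212416, P(S=-4)=37466335296630859375/165805439790550018424832, P(S=-2)=1498653411865234375/27634239965091669737472, P(S=0)=5095421600341796875/442147839441466715799552, P(S=2)=59946136474609375/27634239965091669737472, P(S=4)=59946136474609375/165805439790550018424832, P(S=6)=4417083740234375/82902719895275009212416, P(S=8)=2296883544921875/331610879581100036849664, P(S=10)=65625244140625/82902719895275009212416, P(S=12)=13125048828125/165805439790550018424832, P(S=14)=570654296875/82902719895275009212416, P(S=16)=114130859375/221073919720733357899776, P(S=18)=913046875/27634239965091669737472, P(S=20)=98328125/55268479930183339474944, P(S=22)=19665625/248708159685825027637248, P(S=24)=2809375/994832638743300110548992, P(S=26)=19375/248708159685825027637248, P(S=28)=775/497416319371650055274496, P(S=30)=5/248708159685825027637248, P(S=32)=1/7958661109946400884391936
E[|S_32|] = Σ_m |m|·P(S_32=m) = 294765396764007947930507/13817119982545834868736

Answer: 294765396764007947930507/13817119982545834868736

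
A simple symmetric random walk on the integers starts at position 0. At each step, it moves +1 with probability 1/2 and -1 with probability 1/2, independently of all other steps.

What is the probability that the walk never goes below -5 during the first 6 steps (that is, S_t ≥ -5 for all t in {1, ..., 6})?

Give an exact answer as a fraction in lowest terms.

Answer: 63/64

Derivation:
Let f(t,s) = #length-t paths at position s with S_1..S_t all ≥ -5.
f(t,s) = f(t-1,s-1) + f(t-1,s+1) for s ≥ -5; f(t,s) = 0 for s < -5.
t=0: f(0,0)=1
t=1: f(1,-1)=1 f(1,1)=1
t=2: f(2,-2)=1 f(2,0)=2 f(2,2)=1
t=3: f(3,-3)=1 f(3,-1)=3 f(3,1)=3 f(3,3)=1
t=4: f(4,-4)=1 f(4,-2)=4 f(4,0)=6 f(4,2)=4 f(4,4)=1
t=5: f(5,-5)=1 f(5,-3)=5 f(5,-1)=10 f(5,1)=10 f(5,3)=5 f(5,5)=1
t=6: f(6,-4)=6 f(6,-2)=15 f(6,0)=20 f(6,2)=15 f(6,4)=6 f(6,6)=1
Σ_s f(6,s) = 63
P = 63/64 = 63/64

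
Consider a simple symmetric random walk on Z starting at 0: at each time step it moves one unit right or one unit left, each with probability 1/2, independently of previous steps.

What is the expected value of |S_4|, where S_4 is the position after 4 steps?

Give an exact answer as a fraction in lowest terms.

Answer: 3/2

Derivation:
S_4 takes values m ≡ 0 (mod 2) with |m| ≤ 4; P(S_4=m) = C(4,(4+m)/2)/2^4.
Total paths: 2^4 = 16
Distribution: P(S=-4)=1/16, P(S=-2)=4/16, P(S=0)=6/16, P(S=2)=4/16, P(S=4)=1/16
E[|S_4|] = Σ_m |m|·P(S_4=m) = 24/16 = 3/2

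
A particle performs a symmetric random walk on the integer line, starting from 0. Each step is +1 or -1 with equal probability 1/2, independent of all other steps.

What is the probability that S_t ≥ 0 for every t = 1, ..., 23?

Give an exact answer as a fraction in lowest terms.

Let f(t,s) = #length-t paths at position s with S_1..S_t all ≥ 0.
f(t,s) = f(t-1,s-1) + f(t-1,s+1) for s ≥ 0; f(t,s) = 0 for s < 0.
t=0: f(0,0)=1
t=1: f(1,1)=1
t=2: f(2,0)=1 f(2,2)=1
t=3: f(3,1)=2 f(3,3)=1
t=4: f(4,0)=2 f(4,2)=3 f(4,4)=1
t=5: f(5,1)=5 f(5,3)=4 f(5,5)=1
t=6: f(6,0)=5 f(6,2)=9 f(6,4)=5 f(6,6)=1
t=7: f(7,1)=14 f(7,3)=14 f(7,5)=6 f(7,7)=1
t=8: f(8,0)=14 f(8,2)=28 f(8,4)=20 f(8,6)=7 f(8,8)=1
t=9: f(9,1)=42 f(9,3)=48 f(9,5)=27 f(9,7)=8 f(9,9)=1
t=10: f(10,0)=42 f(10,2)=90 f(10,4)=75 f(10,6)=35 f(10,8)=9 f(10,10)=1
t=11: f(11,1)=132 f(11,3)=165 f(11,5)=110 f(11,7)=44 f(11,9)=10 f(11,11)=1
t=12: f(12,0)=132 f(12,2)=297 f(12,4)=275 f(12,6)=154 f(12,8)=54 f(12,10)=11 f(12,12)=1
t=13: f(13,1)=429 f(13,3)=572 f(13,5)=429 f(13,7)=208 f(13,9)=65 f(13,11)=12 f(13,13)=1
t=14: f(14,0)=429 f(14,2)=1001 f(14,4)=1001 f(14,6)=637 f(14,8)=273 f(14,10)=77 f(14,12)=13 f(14,14)=1
t=15: f(15,1)=1430 f(15,3)=2002 f(15,5)=1638 f(15,7)=910 f(15,9)=350 f(15,11)=90 f(15,13)=14 f(15,15)=1
t=16: f(16,0)=1430 f(16,2)=3432 f(16,4)=3640 f(16,6)=2548 f(16,8)=1260 f(16,10)=440 f(16,12)=104 f(16,14)=15 f(16,16)=1
t=17: f(17,1)=4862 f(17,3)=7072 f(17,5)=6188 f(17,7)=3808 f(17,9)=1700 f(17,11)=544 f(17,13)=119 f(17,15)=16 f(17,17)=1
t=18: f(18,0)=4862 f(18,2)=11934 f(18,4)=13260 f(18,6)=9996 f(18,8)=5508 f(18,10)=2244 f(18,12)=663 f(18,14)=135 f(18,16)=17 f(18,18)=1
t=19: f(19,1)=16796 f(19,3)=25194 f(19,5)=23256 f(19,7)=15504 f(19,9)=7752 f(19,11)=2907 f(19,13)=798 f(19,15)=152 f(19,17)=18 f(19,19)=1
t=20: f(20,0)=16796 f(20,2)=41990 f(20,4)=48450 f(20,6)=38760 f(20,8)=23256 f(20,10)=10659 f(20,12)=3705 f(20,14)=950 f(20,16)=170 f(20,18)=19 f(20,20)=1
t=21: f(21,1)=58786 f(21,3)=90440 f(21,5)=87210 f(21,7)=62016 f(21,9)=33915 f(21,11)=14364 f(21,13)=4655 f(21,15)=1120 f(21,17)=189 f(21,19)=20 f(21,21)=1
t=22: f(22,0)=58786 f(22,2)=149226 f(22,4)=177650 f(22,6)=149226 f(22,8)=95931 f(22,10)=48279 f(22,12)=19019 f(22,14)=5775 f(22,16)=1309 f(22,18)=209 f(22,20)=21 f(22,22)=1
t=23: f(23,1)=208012 f(23,3)=326876 f(23,5)=326876 f(23,7)=245157 f(23,9)=144210 f(23,11)=67298 f(23,13)=24794 f(23,15)=7084 f(23,17)=1518 f(23,19)=230 f(23,21)=22 f(23,23)=1
Σ_s f(23,s) = 1352078
P = 1352078/8388608 = 676039/4194304

Answer: 676039/4194304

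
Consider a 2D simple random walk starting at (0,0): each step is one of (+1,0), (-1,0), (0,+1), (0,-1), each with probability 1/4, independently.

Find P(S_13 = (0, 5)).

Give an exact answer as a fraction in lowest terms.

Answer: 511225/67108864

Derivation:
Let h be the number of horizontal steps (so 13-h are vertical). To end at (0,5) need (h+0)/2 right-steps and ((13-h)+5)/2 up-steps.
Sum over h with 0 ≤ h ≤ 8, h ≡ 0 (mod 2), 13-h ≡ 1 (mod 2):
h=0: C(13,0)·C(0,0)·C(13,9) = 1·1·715 = 715
h=2: C(13,2)·C(2,1)·C(11,8) = 78·2·165 = 25740
h=4: C(13,4)·C(4,2)·C(9,7) = 715·6·36 = 154440
h=6: C(13,6)·C(6,3)·C(7,6) = 1716·20·7 = 240240
h=8: C(13,8)·C(8,4)·C(5,5) = 1287·70·1 = 90090
Total favorable: 511225
Total paths: 4^13 = 67108864
P = 511225/67108864 = 511225/67108864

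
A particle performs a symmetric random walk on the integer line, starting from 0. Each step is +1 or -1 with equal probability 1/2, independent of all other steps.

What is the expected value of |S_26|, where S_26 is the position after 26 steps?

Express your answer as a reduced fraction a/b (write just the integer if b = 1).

Answer: 16900975/4194304

Derivation:
S_26 takes values m ≡ 0 (mod 2) with |m| ≤ 26; P(S_26=m) = C(26,(26+m)/2)/2^26.
Total paths: 2^26 = 67108864
Distribution: P(S=-26)=1/67108864, P(S=-24)=26/67108864, P(S=-22)=325/67108864, P(S=-20)=2600/67108864, P(S=-18)=14950/67108864, P(S=-16)=65780/67108864, P(S=-14)=230230/67108864, P(S=-12)=657800/67108864, P(S=-10)=1562275/67108864, P(S=-8)=3124550/67108864, P(S=-6)=5311735/67108864, P(S=-4)=7726160/67108864, P(S=-2)=9657700/67108864, P(S=0)=10400600/67108864, P(S=2)=9657700/67108864, P(S=4)=7726160/67108864, P(S=6)=5311735/67108864, P(S=8)=3124550/67108864, P(S=10)=1562275/67108864, P(S=12)=657800/67108864, P(S=14)=230230/67108864, P(S=16)=65780/67108864, P(S=18)=14950/67108864, P(S=20)=2600/67108864, P(S=22)=325/67108864, P(S=24)=26/67108864, P(S=26)=1/67108864
E[|S_26|] = Σ_m |m|·P(S_26=m) = 270415600/67108864 = 16900975/4194304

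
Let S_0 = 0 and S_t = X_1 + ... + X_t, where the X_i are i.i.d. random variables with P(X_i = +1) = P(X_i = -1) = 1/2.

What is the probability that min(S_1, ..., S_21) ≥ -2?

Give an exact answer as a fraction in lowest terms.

Answer: 499681/1048576

Derivation:
Let f(t,s) = #length-t paths at position s with S_1..S_t all ≥ -2.
f(t,s) = f(t-1,s-1) + f(t-1,s+1) for s ≥ -2; f(t,s) = 0 for s < -2.
t=0: f(0,0)=1
t=1: f(1,-1)=1 f(1,1)=1
t=2: f(2,-2)=1 f(2,0)=2 f(2,2)=1
t=3: f(3,-1)=3 f(3,1)=3 f(3,3)=1
t=4: f(4,-2)=3 f(4,0)=6 f(4,2)=4 f(4,4)=1
t=5: f(5,-1)=9 f(5,1)=10 f(5,3)=5 f(5,5)=1
t=6: f(6,-2)=9 f(6,0)=19 f(6,2)=15 f(6,4)=6 f(6,6)=1
t=7: f(7,-1)=28 f(7,1)=34 f(7,3)=21 f(7,5)=7 f(7,7)=1
t=8: f(8,-2)=28 f(8,0)=62 f(8,2)=55 f(8,4)=28 f(8,6)=8 f(8,8)=1
t=9: f(9,-1)=90 f(9,1)=117 f(9,3)=83 f(9,5)=36 f(9,7)=9 f(9,9)=1
t=10: f(10,-2)=90 f(10,0)=207 f(10,2)=200 f(10,4)=119 f(10,6)=45 f(10,8)=10 f(10,10)=1
t=11: f(11,-1)=297 f(11,1)=407 f(11,3)=319 f(11,5)=164 f(11,7)=55 f(11,9)=11 f(11,11)=1
t=12: f(12,-2)=297 f(12,0)=704 f(12,2)=726 f(12,4)=483 f(12,6)=219 f(12,8)=66 f(12,10)=12 f(12,12)=1
t=13: f(13,-1)=1001 f(13,1)=1430 f(13,3)=1209 f(13,5)=702 f(13,7)=285 f(13,9)=78 f(13,11)=13 f(13,13)=1
t=14: f(14,-2)=1001 f(14,0)=2431 f(14,2)=2639 f(14,4)=1911 f(14,6)=987 f(14,8)=363 f(14,10)=91 f(14,12)=14 f(14,14)=1
t=15: f(15,-1)=3432 f(15,1)=5070 f(15,3)=4550 f(15,5)=2898 f(15,7)=1350 f(15,9)=454 f(15,11)=105 f(15,13)=15 f(15,15)=1
t=16: f(16,-2)=3432 f(16,0)=8502 f(16,2)=9620 f(16,4)=7448 f(16,6)=4248 f(16,8)=1804 f(16,10)=559 f(16,12)=120 f(16,14)=16 f(16,16)=1
t=17: f(17,-1)=11934 f(17,1)=18122 f(17,3)=17068 f(17,5)=11696 f(17,7)=6052 f(17,9)=2363 f(17,11)=679 f(17,13)=136 f(17,15)=17 f(17,17)=1
t=18: f(18,-2)=11934 f(18,0)=30056 f(18,2)=35190 f(18,4)=28764 f(18,6)=17748 f(18,8)=8415 f(18,10)=3042 f(18,12)=815 f(18,14)=153 f(18,16)=18 f(18,18)=1
t=19: f(19,-1)=41990 f(19,1)=65246 f(19,3)=63954 f(19,5)=46512 f(19,7)=26163 f(19,9)=11457 f(19,11)=3857 f(19,13)=968 f(19,15)=171 f(19,17)=19 f(19,19)=1
t=20: f(20,-2)=41990 f(20,0)=107236 f(20,2)=129200 f(20,4)=110466 f(20,6)=72675 f(20,8)=37620 f(20,10)=15314 f(20,12)=4825 f(20,14)=1139 f(20,16)=190 f(20,18)=20 f(20,20)=1
t=21: f(21,-1)=149226 f(21,1)=236436 f(21,3)=239666 f(21,5)=183141 f(21,7)=110295 f(21,9)=52934 f(21,11)=20139 f(21,13)=5964 f(21,15)=1329 f(21,17)=210 f(21,19)=21 f(21,21)=1
Σ_s f(21,s) = 999362
P = 999362/2097152 = 499681/1048576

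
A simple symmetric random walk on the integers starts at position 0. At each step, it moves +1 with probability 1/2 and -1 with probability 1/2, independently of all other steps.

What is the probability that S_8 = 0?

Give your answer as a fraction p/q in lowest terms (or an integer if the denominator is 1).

To return to 0 after 8 steps: need exactly 4 steps of +1 and 4 of -1.
Favorable paths: C(8,4) = 70
Total paths: 2^8 = 256
P = 70/256 = 35/128

Answer: 35/128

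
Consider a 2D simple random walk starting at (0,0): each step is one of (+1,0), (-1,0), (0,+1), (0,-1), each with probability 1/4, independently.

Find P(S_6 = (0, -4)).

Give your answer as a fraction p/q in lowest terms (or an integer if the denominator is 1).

Answer: 9/1024

Derivation:
Let h be the number of horizontal steps (so 6-h are vertical). To end at (0,-4) need (h+0)/2 right-steps and ((6-h)-4)/2 up-steps.
Sum over h with 0 ≤ h ≤ 2, h ≡ 0 (mod 2), 6-h ≡ 0 (mod 2):
h=0: C(6,0)·C(0,0)·C(6,1) = 1·1·6 = 6
h=2: C(6,2)·C(2,1)·C(4,0) = 15·2·1 = 30
Total favorable: 36
Total paths: 4^6 = 4096
P = 36/4096 = 9/1024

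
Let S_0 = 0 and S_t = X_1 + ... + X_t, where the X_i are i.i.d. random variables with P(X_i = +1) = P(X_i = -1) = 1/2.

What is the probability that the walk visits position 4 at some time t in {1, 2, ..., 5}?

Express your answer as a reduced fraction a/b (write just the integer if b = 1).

Answer: 1/16

Derivation:
Count via complement. Let g(t,s) = #length-t paths at position s with S_1..S_t all ≠ 4.
g(t,s) = g(t-1,s-1) + g(t-1,s+1) for s ≠ 4; g(t,4) = 0.
t=0: g(0,0)=1
t=1: g(1,-1)=1 g(1,1)=1
t=2: g(2,-2)=1 g(2,0)=2 g(2,2)=1
t=3: g(3,-3)=1 g(3,-1)=3 g(3,1)=3 g(3,3)=1
t=4: g(4,-4)=1 g(4,-2)=4 g(4,0)=6 g(4,2)=4
t=5: g(5,-5)=1 g(5,-3)=5 g(5,-1)=10 g(5,1)=10 g(5,3)=4
Paths never hitting 4: Σ_s g(5,s) = 30
Paths hitting 4: 2^5 - 30 = 2
P = 2/32 = 1/16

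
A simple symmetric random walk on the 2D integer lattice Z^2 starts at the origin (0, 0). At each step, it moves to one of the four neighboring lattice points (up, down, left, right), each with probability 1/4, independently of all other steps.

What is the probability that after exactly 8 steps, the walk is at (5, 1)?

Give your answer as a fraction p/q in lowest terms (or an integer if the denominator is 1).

Answer: 7/2048

Derivation:
Let h be the number of horizontal steps (so 8-h are vertical). To end at (5,1) need (h+5)/2 right-steps and ((8-h)+1)/2 up-steps.
Sum over h with 5 ≤ h ≤ 7, h ≡ 1 (mod 2), 8-h ≡ 1 (mod 2):
h=5: C(8,5)·C(5,5)·C(3,2) = 56·1·3 = 168
h=7: C(8,7)·C(7,6)·C(1,1) = 8·7·1 = 56
Total favorable: 224
Total paths: 4^8 = 65536
P = 224/65536 = 7/2048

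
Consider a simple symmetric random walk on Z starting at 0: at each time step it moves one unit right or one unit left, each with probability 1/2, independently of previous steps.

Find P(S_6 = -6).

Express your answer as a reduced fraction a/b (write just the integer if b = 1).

Answer: 1/64

Derivation:
To reach position -6 after 6 steps: need 0 steps of +1 and 6 of -1.
Favorable paths: C(6,0) = 1
Total paths: 2^6 = 64
P = 1/64 = 1/64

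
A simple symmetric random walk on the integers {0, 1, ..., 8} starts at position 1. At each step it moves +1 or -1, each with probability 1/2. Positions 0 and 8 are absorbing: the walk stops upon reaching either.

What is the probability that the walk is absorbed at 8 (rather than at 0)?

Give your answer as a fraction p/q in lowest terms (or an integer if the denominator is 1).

Symmetric walk (p = 1/2): the harmonic-function argument gives P(hit 8 before 0 | start at 1) = a/N.
P = 1/8 = 1/8

Answer: 1/8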